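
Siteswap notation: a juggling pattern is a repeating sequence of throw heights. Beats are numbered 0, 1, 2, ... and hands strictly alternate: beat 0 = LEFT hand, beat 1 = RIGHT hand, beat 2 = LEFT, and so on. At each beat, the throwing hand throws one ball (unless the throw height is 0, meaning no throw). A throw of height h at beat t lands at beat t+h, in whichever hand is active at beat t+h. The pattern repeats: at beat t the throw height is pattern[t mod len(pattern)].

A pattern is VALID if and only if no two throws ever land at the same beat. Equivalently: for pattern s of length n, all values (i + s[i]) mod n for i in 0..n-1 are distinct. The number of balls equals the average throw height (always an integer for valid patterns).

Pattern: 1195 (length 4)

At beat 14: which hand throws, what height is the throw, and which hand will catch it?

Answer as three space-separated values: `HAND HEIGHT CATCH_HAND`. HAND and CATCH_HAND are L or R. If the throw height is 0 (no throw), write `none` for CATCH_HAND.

Answer: L 9 R

Derivation:
Beat 14: 14 mod 2 = 0, so hand = L
Throw height = pattern[14 mod 4] = pattern[2] = 9
Lands at beat 14+9=23, 23 mod 2 = 1, so catch hand = R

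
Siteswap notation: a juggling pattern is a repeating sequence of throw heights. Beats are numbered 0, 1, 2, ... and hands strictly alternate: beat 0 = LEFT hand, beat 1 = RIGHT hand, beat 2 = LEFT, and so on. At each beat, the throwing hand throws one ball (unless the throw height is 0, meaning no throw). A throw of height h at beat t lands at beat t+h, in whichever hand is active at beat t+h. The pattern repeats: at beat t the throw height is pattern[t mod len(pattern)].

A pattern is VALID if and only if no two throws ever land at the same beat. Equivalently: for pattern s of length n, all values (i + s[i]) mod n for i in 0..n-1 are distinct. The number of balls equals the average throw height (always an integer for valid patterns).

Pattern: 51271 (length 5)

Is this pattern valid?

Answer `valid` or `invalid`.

i=0: (i + s[i]) mod n = (0 + 5) mod 5 = 0
i=1: (i + s[i]) mod n = (1 + 1) mod 5 = 2
i=2: (i + s[i]) mod n = (2 + 2) mod 5 = 4
i=3: (i + s[i]) mod n = (3 + 7) mod 5 = 0
i=4: (i + s[i]) mod n = (4 + 1) mod 5 = 0
Residues: [0, 2, 4, 0, 0], distinct: False

Answer: invalid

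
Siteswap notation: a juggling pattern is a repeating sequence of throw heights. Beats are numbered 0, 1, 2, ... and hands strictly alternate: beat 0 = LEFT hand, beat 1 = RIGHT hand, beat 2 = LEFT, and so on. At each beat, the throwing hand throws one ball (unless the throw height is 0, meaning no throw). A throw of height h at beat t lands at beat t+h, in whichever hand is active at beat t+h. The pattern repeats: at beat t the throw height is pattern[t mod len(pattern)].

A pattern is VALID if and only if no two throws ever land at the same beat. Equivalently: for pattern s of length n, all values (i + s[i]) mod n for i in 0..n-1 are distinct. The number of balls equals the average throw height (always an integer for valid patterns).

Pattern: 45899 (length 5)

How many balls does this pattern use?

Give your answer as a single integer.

Answer: 7

Derivation:
Pattern = [4, 5, 8, 9, 9], length n = 5
  position 0: throw height = 4, running sum = 4
  position 1: throw height = 5, running sum = 9
  position 2: throw height = 8, running sum = 17
  position 3: throw height = 9, running sum = 26
  position 4: throw height = 9, running sum = 35
Total sum = 35; balls = sum / n = 35 / 5 = 7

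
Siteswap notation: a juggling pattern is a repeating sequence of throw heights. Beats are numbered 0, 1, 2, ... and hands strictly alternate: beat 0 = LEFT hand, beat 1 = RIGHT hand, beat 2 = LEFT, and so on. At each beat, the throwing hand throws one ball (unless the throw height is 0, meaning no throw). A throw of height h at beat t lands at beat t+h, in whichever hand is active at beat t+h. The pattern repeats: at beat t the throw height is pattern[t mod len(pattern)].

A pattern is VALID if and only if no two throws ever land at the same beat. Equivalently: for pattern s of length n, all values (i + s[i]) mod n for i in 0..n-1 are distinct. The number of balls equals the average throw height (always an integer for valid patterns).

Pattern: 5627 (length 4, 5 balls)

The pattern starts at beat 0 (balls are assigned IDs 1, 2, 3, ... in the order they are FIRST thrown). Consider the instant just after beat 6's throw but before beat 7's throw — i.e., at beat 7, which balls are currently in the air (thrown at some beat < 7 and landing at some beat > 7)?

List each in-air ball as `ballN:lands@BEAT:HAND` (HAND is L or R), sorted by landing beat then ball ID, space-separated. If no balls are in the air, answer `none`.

Answer: ball5:lands@8:L ball3:lands@9:R ball4:lands@10:L ball1:lands@11:R

Derivation:
Beat 0 (L): throw ball1 h=5 -> lands@5:R; in-air after throw: [b1@5:R]
Beat 1 (R): throw ball2 h=6 -> lands@7:R; in-air after throw: [b1@5:R b2@7:R]
Beat 2 (L): throw ball3 h=2 -> lands@4:L; in-air after throw: [b3@4:L b1@5:R b2@7:R]
Beat 3 (R): throw ball4 h=7 -> lands@10:L; in-air after throw: [b3@4:L b1@5:R b2@7:R b4@10:L]
Beat 4 (L): throw ball3 h=5 -> lands@9:R; in-air after throw: [b1@5:R b2@7:R b3@9:R b4@10:L]
Beat 5 (R): throw ball1 h=6 -> lands@11:R; in-air after throw: [b2@7:R b3@9:R b4@10:L b1@11:R]
Beat 6 (L): throw ball5 h=2 -> lands@8:L; in-air after throw: [b2@7:R b5@8:L b3@9:R b4@10:L b1@11:R]
Beat 7 (R): throw ball2 h=7 -> lands@14:L; in-air after throw: [b5@8:L b3@9:R b4@10:L b1@11:R b2@14:L]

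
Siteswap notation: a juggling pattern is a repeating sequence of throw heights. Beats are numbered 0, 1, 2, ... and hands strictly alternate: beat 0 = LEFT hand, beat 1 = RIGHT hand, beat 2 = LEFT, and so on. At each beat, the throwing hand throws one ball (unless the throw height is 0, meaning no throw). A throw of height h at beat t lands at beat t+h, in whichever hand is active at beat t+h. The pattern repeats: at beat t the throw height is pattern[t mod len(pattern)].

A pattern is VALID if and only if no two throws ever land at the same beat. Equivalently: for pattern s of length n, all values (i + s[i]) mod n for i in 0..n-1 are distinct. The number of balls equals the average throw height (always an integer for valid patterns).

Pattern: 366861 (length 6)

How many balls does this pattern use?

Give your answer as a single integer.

Pattern = [3, 6, 6, 8, 6, 1], length n = 6
  position 0: throw height = 3, running sum = 3
  position 1: throw height = 6, running sum = 9
  position 2: throw height = 6, running sum = 15
  position 3: throw height = 8, running sum = 23
  position 4: throw height = 6, running sum = 29
  position 5: throw height = 1, running sum = 30
Total sum = 30; balls = sum / n = 30 / 6 = 5

Answer: 5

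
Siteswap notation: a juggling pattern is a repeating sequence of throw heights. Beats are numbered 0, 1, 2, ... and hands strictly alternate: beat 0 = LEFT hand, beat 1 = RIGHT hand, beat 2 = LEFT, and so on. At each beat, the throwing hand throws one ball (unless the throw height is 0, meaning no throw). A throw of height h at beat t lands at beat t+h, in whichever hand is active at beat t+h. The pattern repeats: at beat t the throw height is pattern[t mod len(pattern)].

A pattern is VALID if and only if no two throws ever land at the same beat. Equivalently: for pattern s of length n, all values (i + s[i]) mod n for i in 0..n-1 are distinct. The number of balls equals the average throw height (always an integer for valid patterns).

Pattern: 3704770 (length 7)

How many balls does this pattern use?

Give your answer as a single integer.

Pattern = [3, 7, 0, 4, 7, 7, 0], length n = 7
  position 0: throw height = 3, running sum = 3
  position 1: throw height = 7, running sum = 10
  position 2: throw height = 0, running sum = 10
  position 3: throw height = 4, running sum = 14
  position 4: throw height = 7, running sum = 21
  position 5: throw height = 7, running sum = 28
  position 6: throw height = 0, running sum = 28
Total sum = 28; balls = sum / n = 28 / 7 = 4

Answer: 4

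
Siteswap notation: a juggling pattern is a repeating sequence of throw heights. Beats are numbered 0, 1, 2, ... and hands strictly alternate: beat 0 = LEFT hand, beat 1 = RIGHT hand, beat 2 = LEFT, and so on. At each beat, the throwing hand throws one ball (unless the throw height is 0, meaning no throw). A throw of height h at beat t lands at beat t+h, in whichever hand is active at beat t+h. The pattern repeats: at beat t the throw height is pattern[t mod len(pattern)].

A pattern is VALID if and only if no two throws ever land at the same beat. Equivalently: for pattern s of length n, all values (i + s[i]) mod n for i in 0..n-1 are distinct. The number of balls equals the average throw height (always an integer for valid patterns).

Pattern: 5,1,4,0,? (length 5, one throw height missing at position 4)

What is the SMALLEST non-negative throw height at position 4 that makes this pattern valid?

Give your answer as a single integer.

Answer: 0

Derivation:
i=0: (0 + 5) mod 5 = 0
i=1: (1 + 1) mod 5 = 2
i=2: (2 + 4) mod 5 = 1
i=3: (3 + 0) mod 5 = 3
i=4: s[i]=? (unknown)
Known residues: [0, 1, 2, 3]; need a permutation of 0..4, so missing residue r = 4
Need (4 + s) mod 5 = 4; smallest s = (4 - 4) mod 5 = 0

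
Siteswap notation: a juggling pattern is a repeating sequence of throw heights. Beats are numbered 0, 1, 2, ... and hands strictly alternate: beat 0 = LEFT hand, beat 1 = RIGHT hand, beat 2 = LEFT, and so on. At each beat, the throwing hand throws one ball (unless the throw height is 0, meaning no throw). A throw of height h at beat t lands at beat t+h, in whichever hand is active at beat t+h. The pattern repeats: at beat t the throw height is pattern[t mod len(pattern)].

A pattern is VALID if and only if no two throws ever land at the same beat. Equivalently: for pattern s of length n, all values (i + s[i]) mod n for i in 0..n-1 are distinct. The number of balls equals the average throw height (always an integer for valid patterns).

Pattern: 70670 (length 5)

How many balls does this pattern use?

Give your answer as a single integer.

Pattern = [7, 0, 6, 7, 0], length n = 5
  position 0: throw height = 7, running sum = 7
  position 1: throw height = 0, running sum = 7
  position 2: throw height = 6, running sum = 13
  position 3: throw height = 7, running sum = 20
  position 4: throw height = 0, running sum = 20
Total sum = 20; balls = sum / n = 20 / 5 = 4

Answer: 4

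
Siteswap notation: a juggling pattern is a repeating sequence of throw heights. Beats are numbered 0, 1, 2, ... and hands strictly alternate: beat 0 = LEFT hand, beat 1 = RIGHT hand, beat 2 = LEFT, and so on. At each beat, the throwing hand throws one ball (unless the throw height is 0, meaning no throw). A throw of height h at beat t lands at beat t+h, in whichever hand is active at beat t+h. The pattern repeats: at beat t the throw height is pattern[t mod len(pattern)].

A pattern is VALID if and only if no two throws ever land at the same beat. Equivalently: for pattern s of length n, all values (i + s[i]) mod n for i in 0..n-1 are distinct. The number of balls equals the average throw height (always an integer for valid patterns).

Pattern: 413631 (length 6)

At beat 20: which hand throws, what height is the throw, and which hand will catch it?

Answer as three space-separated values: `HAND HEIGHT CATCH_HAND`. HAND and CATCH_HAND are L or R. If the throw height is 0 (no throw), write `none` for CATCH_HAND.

Beat 20: 20 mod 2 = 0, so hand = L
Throw height = pattern[20 mod 6] = pattern[2] = 3
Lands at beat 20+3=23, 23 mod 2 = 1, so catch hand = R

Answer: L 3 R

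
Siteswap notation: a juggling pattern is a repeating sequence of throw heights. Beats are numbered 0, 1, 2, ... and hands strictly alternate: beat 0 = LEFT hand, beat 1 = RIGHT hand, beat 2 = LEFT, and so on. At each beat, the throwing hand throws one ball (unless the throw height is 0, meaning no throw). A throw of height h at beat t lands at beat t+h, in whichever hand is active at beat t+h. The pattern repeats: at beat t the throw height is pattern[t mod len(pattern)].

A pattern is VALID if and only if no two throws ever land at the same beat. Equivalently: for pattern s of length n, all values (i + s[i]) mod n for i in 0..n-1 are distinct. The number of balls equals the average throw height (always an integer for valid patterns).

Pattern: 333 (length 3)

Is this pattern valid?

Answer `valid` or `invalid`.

i=0: (i + s[i]) mod n = (0 + 3) mod 3 = 0
i=1: (i + s[i]) mod n = (1 + 3) mod 3 = 1
i=2: (i + s[i]) mod n = (2 + 3) mod 3 = 2
Residues: [0, 1, 2], distinct: True

Answer: valid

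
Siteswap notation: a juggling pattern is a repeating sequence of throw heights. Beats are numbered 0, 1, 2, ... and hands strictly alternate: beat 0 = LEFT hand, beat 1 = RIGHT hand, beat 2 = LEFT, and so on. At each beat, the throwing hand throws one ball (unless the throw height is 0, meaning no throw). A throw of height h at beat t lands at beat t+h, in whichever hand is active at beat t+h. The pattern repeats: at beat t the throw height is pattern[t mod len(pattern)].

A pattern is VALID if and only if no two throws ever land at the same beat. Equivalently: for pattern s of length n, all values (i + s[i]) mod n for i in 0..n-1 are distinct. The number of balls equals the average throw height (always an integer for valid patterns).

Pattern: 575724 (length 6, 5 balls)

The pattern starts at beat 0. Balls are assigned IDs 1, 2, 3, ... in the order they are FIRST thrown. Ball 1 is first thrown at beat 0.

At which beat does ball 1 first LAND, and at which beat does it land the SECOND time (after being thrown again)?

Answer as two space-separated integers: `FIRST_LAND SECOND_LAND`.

Answer: 5 9

Derivation:
Beat 0 (L): throw ball1 h=5 -> lands@5:R; in-air after throw: [b1@5:R]
Beat 1 (R): throw ball2 h=7 -> lands@8:L; in-air after throw: [b1@5:R b2@8:L]
Beat 2 (L): throw ball3 h=5 -> lands@7:R; in-air after throw: [b1@5:R b3@7:R b2@8:L]
Beat 3 (R): throw ball4 h=7 -> lands@10:L; in-air after throw: [b1@5:R b3@7:R b2@8:L b4@10:L]
Beat 4 (L): throw ball5 h=2 -> lands@6:L; in-air after throw: [b1@5:R b5@6:L b3@7:R b2@8:L b4@10:L]
Beat 5 (R): throw ball1 h=4 -> lands@9:R; in-air after throw: [b5@6:L b3@7:R b2@8:L b1@9:R b4@10:L]
Beat 6 (L): throw ball5 h=5 -> lands@11:R; in-air after throw: [b3@7:R b2@8:L b1@9:R b4@10:L b5@11:R]
Beat 7 (R): throw ball3 h=7 -> lands@14:L; in-air after throw: [b2@8:L b1@9:R b4@10:L b5@11:R b3@14:L]
Beat 8 (L): throw ball2 h=5 -> lands@13:R; in-air after throw: [b1@9:R b4@10:L b5@11:R b2@13:R b3@14:L]
Beat 9 (R): throw ball1 h=7 -> lands@16:L; in-air after throw: [b4@10:L b5@11:R b2@13:R b3@14:L b1@16:L]
Ball 1: thrown@0 h=5 -> first land @5; rethrown@5 h=4 -> second land @9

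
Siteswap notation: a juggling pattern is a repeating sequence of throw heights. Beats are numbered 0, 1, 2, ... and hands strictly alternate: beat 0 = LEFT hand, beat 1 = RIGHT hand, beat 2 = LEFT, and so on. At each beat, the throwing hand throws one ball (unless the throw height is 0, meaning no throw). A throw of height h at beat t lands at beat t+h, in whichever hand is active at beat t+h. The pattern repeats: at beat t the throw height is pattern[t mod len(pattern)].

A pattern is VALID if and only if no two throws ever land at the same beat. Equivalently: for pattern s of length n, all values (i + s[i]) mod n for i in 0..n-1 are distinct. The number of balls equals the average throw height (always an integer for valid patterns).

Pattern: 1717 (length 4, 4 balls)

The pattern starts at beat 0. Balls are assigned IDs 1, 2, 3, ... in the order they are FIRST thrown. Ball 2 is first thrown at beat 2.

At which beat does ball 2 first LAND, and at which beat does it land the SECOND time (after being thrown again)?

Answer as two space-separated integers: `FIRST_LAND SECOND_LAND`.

Beat 0 (L): throw ball1 h=1 -> lands@1:R; in-air after throw: [b1@1:R]
Beat 1 (R): throw ball1 h=7 -> lands@8:L; in-air after throw: [b1@8:L]
Beat 2 (L): throw ball2 h=1 -> lands@3:R; in-air after throw: [b2@3:R b1@8:L]
Beat 3 (R): throw ball2 h=7 -> lands@10:L; in-air after throw: [b1@8:L b2@10:L]
Beat 4 (L): throw ball3 h=1 -> lands@5:R; in-air after throw: [b3@5:R b1@8:L b2@10:L]
Beat 5 (R): throw ball3 h=7 -> lands@12:L; in-air after throw: [b1@8:L b2@10:L b3@12:L]
Beat 6 (L): throw ball4 h=1 -> lands@7:R; in-air after throw: [b4@7:R b1@8:L b2@10:L b3@12:L]
Beat 7 (R): throw ball4 h=7 -> lands@14:L; in-air after throw: [b1@8:L b2@10:L b3@12:L b4@14:L]
Beat 8 (L): throw ball1 h=1 -> lands@9:R; in-air after throw: [b1@9:R b2@10:L b3@12:L b4@14:L]
Beat 9 (R): throw ball1 h=7 -> lands@16:L; in-air after throw: [b2@10:L b3@12:L b4@14:L b1@16:L]
Beat 10 (L): throw ball2 h=1 -> lands@11:R; in-air after throw: [b2@11:R b3@12:L b4@14:L b1@16:L]
Ball 2: thrown@2 h=1 -> first land @3; rethrown@3 h=7 -> second land @10

Answer: 3 10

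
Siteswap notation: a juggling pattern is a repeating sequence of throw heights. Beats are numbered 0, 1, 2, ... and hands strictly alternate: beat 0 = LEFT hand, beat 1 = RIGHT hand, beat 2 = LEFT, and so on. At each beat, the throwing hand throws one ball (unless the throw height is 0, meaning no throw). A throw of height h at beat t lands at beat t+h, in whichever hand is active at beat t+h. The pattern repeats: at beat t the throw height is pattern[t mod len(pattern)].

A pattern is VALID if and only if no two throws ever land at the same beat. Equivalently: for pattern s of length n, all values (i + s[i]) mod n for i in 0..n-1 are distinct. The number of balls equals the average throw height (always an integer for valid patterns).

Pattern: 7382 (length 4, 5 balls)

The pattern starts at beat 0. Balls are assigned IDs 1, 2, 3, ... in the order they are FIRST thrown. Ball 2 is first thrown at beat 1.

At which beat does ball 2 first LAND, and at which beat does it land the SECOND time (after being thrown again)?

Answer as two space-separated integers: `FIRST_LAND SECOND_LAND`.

Answer: 4 11

Derivation:
Beat 0 (L): throw ball1 h=7 -> lands@7:R; in-air after throw: [b1@7:R]
Beat 1 (R): throw ball2 h=3 -> lands@4:L; in-air after throw: [b2@4:L b1@7:R]
Beat 2 (L): throw ball3 h=8 -> lands@10:L; in-air after throw: [b2@4:L b1@7:R b3@10:L]
Beat 3 (R): throw ball4 h=2 -> lands@5:R; in-air after throw: [b2@4:L b4@5:R b1@7:R b3@10:L]
Beat 4 (L): throw ball2 h=7 -> lands@11:R; in-air after throw: [b4@5:R b1@7:R b3@10:L b2@11:R]
Beat 5 (R): throw ball4 h=3 -> lands@8:L; in-air after throw: [b1@7:R b4@8:L b3@10:L b2@11:R]
Beat 6 (L): throw ball5 h=8 -> lands@14:L; in-air after throw: [b1@7:R b4@8:L b3@10:L b2@11:R b5@14:L]
Beat 7 (R): throw ball1 h=2 -> lands@9:R; in-air after throw: [b4@8:L b1@9:R b3@10:L b2@11:R b5@14:L]
Beat 8 (L): throw ball4 h=7 -> lands@15:R; in-air after throw: [b1@9:R b3@10:L b2@11:R b5@14:L b4@15:R]
Beat 9 (R): throw ball1 h=3 -> lands@12:L; in-air after throw: [b3@10:L b2@11:R b1@12:L b5@14:L b4@15:R]
Beat 10 (L): throw ball3 h=8 -> lands@18:L; in-air after throw: [b2@11:R b1@12:L b5@14:L b4@15:R b3@18:L]
Beat 11 (R): throw ball2 h=2 -> lands@13:R; in-air after throw: [b1@12:L b2@13:R b5@14:L b4@15:R b3@18:L]
Ball 2: thrown@1 h=3 -> first land @4; rethrown@4 h=7 -> second land @11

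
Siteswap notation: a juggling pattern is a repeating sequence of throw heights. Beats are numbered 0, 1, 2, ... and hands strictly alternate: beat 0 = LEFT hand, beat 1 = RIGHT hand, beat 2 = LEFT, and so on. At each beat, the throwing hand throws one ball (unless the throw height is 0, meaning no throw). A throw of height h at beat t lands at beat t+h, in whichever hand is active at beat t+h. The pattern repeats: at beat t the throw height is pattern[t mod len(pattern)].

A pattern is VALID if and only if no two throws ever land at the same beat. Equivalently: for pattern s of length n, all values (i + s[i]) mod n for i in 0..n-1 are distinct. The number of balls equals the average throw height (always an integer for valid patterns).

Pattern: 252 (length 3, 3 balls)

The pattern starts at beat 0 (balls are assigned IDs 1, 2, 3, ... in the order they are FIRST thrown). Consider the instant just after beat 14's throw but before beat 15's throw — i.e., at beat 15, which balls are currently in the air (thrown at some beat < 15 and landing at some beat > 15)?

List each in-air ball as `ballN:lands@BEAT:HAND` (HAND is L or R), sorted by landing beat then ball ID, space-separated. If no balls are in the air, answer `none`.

Beat 0 (L): throw ball1 h=2 -> lands@2:L; in-air after throw: [b1@2:L]
Beat 1 (R): throw ball2 h=5 -> lands@6:L; in-air after throw: [b1@2:L b2@6:L]
Beat 2 (L): throw ball1 h=2 -> lands@4:L; in-air after throw: [b1@4:L b2@6:L]
Beat 3 (R): throw ball3 h=2 -> lands@5:R; in-air after throw: [b1@4:L b3@5:R b2@6:L]
Beat 4 (L): throw ball1 h=5 -> lands@9:R; in-air after throw: [b3@5:R b2@6:L b1@9:R]
Beat 5 (R): throw ball3 h=2 -> lands@7:R; in-air after throw: [b2@6:L b3@7:R b1@9:R]
Beat 6 (L): throw ball2 h=2 -> lands@8:L; in-air after throw: [b3@7:R b2@8:L b1@9:R]
Beat 7 (R): throw ball3 h=5 -> lands@12:L; in-air after throw: [b2@8:L b1@9:R b3@12:L]
Beat 8 (L): throw ball2 h=2 -> lands@10:L; in-air after throw: [b1@9:R b2@10:L b3@12:L]
Beat 9 (R): throw ball1 h=2 -> lands@11:R; in-air after throw: [b2@10:L b1@11:R b3@12:L]
Beat 10 (L): throw ball2 h=5 -> lands@15:R; in-air after throw: [b1@11:R b3@12:L b2@15:R]
Beat 11 (R): throw ball1 h=2 -> lands@13:R; in-air after throw: [b3@12:L b1@13:R b2@15:R]
Beat 12 (L): throw ball3 h=2 -> lands@14:L; in-air after throw: [b1@13:R b3@14:L b2@15:R]
Beat 13 (R): throw ball1 h=5 -> lands@18:L; in-air after throw: [b3@14:L b2@15:R b1@18:L]
Beat 14 (L): throw ball3 h=2 -> lands@16:L; in-air after throw: [b2@15:R b3@16:L b1@18:L]
Beat 15 (R): throw ball2 h=2 -> lands@17:R; in-air after throw: [b3@16:L b2@17:R b1@18:L]

Answer: ball3:lands@16:L ball1:lands@18:L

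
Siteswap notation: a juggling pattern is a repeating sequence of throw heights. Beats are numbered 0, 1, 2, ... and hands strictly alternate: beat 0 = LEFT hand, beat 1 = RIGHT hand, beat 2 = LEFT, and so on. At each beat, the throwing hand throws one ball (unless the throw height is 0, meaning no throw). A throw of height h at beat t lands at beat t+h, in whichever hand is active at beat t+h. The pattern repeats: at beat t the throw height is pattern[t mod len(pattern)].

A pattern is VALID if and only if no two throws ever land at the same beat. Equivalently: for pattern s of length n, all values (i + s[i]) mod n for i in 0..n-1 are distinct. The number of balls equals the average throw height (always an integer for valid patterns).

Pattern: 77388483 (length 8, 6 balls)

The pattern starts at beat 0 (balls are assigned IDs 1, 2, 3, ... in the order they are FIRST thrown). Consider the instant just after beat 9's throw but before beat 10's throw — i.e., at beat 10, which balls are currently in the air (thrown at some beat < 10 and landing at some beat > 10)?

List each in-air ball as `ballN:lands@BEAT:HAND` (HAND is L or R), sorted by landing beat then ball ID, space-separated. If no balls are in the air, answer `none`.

Answer: ball4:lands@11:R ball5:lands@12:L ball6:lands@14:L ball2:lands@15:R ball3:lands@16:L

Derivation:
Beat 0 (L): throw ball1 h=7 -> lands@7:R; in-air after throw: [b1@7:R]
Beat 1 (R): throw ball2 h=7 -> lands@8:L; in-air after throw: [b1@7:R b2@8:L]
Beat 2 (L): throw ball3 h=3 -> lands@5:R; in-air after throw: [b3@5:R b1@7:R b2@8:L]
Beat 3 (R): throw ball4 h=8 -> lands@11:R; in-air after throw: [b3@5:R b1@7:R b2@8:L b4@11:R]
Beat 4 (L): throw ball5 h=8 -> lands@12:L; in-air after throw: [b3@5:R b1@7:R b2@8:L b4@11:R b5@12:L]
Beat 5 (R): throw ball3 h=4 -> lands@9:R; in-air after throw: [b1@7:R b2@8:L b3@9:R b4@11:R b5@12:L]
Beat 6 (L): throw ball6 h=8 -> lands@14:L; in-air after throw: [b1@7:R b2@8:L b3@9:R b4@11:R b5@12:L b6@14:L]
Beat 7 (R): throw ball1 h=3 -> lands@10:L; in-air after throw: [b2@8:L b3@9:R b1@10:L b4@11:R b5@12:L b6@14:L]
Beat 8 (L): throw ball2 h=7 -> lands@15:R; in-air after throw: [b3@9:R b1@10:L b4@11:R b5@12:L b6@14:L b2@15:R]
Beat 9 (R): throw ball3 h=7 -> lands@16:L; in-air after throw: [b1@10:L b4@11:R b5@12:L b6@14:L b2@15:R b3@16:L]
Beat 10 (L): throw ball1 h=3 -> lands@13:R; in-air after throw: [b4@11:R b5@12:L b1@13:R b6@14:L b2@15:R b3@16:L]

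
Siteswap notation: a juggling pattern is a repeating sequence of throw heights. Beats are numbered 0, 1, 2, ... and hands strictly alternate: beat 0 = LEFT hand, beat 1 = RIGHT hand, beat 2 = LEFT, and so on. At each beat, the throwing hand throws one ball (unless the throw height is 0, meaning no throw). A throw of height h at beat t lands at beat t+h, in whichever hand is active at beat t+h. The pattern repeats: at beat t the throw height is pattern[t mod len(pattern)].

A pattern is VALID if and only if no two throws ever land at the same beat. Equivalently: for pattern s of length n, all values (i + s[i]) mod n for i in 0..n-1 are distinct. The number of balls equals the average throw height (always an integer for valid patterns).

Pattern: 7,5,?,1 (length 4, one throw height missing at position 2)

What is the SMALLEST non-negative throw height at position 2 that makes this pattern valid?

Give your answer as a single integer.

i=0: (0 + 7) mod 4 = 3
i=1: (1 + 5) mod 4 = 2
i=2: s[i]=? (unknown)
i=3: (3 + 1) mod 4 = 0
Known residues: [0, 2, 3]; need a permutation of 0..3, so missing residue r = 1
Need (2 + s) mod 4 = 1; smallest s = (1 - 2) mod 4 = 3

Answer: 3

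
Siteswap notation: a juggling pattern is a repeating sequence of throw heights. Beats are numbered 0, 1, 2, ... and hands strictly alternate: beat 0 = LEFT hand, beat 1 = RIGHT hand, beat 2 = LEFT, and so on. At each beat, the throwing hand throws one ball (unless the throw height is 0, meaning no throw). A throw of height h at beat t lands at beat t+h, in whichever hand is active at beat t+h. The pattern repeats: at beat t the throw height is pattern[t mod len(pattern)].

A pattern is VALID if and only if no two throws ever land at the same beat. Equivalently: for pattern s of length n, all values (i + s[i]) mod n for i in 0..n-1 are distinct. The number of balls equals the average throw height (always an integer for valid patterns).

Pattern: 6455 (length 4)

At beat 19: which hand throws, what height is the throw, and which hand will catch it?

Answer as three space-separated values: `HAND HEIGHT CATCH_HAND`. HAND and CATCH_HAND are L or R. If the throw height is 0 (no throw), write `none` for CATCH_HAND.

Beat 19: 19 mod 2 = 1, so hand = R
Throw height = pattern[19 mod 4] = pattern[3] = 5
Lands at beat 19+5=24, 24 mod 2 = 0, so catch hand = L

Answer: R 5 L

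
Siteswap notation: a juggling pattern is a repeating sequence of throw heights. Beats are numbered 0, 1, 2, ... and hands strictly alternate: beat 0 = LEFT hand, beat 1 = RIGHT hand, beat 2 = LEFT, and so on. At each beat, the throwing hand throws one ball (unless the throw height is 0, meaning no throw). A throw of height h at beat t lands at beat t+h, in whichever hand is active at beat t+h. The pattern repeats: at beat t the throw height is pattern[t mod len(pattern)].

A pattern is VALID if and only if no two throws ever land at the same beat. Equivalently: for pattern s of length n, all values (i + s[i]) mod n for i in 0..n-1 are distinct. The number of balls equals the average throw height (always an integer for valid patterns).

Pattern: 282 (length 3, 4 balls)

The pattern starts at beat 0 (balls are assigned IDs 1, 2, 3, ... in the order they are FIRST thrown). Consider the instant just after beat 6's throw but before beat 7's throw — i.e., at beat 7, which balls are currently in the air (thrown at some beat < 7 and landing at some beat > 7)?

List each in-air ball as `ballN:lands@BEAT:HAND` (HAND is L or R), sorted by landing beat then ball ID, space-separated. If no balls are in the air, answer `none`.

Beat 0 (L): throw ball1 h=2 -> lands@2:L; in-air after throw: [b1@2:L]
Beat 1 (R): throw ball2 h=8 -> lands@9:R; in-air after throw: [b1@2:L b2@9:R]
Beat 2 (L): throw ball1 h=2 -> lands@4:L; in-air after throw: [b1@4:L b2@9:R]
Beat 3 (R): throw ball3 h=2 -> lands@5:R; in-air after throw: [b1@4:L b3@5:R b2@9:R]
Beat 4 (L): throw ball1 h=8 -> lands@12:L; in-air after throw: [b3@5:R b2@9:R b1@12:L]
Beat 5 (R): throw ball3 h=2 -> lands@7:R; in-air after throw: [b3@7:R b2@9:R b1@12:L]
Beat 6 (L): throw ball4 h=2 -> lands@8:L; in-air after throw: [b3@7:R b4@8:L b2@9:R b1@12:L]
Beat 7 (R): throw ball3 h=8 -> lands@15:R; in-air after throw: [b4@8:L b2@9:R b1@12:L b3@15:R]

Answer: ball4:lands@8:L ball2:lands@9:R ball1:lands@12:L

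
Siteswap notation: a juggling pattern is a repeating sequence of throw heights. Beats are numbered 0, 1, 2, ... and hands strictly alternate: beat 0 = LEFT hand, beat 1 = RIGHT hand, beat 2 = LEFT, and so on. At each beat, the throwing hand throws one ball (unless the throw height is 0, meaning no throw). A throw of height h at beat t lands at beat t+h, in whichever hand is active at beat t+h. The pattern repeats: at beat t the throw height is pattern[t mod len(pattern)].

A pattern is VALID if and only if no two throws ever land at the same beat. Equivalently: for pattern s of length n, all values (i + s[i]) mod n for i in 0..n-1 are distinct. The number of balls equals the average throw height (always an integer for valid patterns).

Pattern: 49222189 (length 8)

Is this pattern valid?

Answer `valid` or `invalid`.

Answer: invalid

Derivation:
i=0: (i + s[i]) mod n = (0 + 4) mod 8 = 4
i=1: (i + s[i]) mod n = (1 + 9) mod 8 = 2
i=2: (i + s[i]) mod n = (2 + 2) mod 8 = 4
i=3: (i + s[i]) mod n = (3 + 2) mod 8 = 5
i=4: (i + s[i]) mod n = (4 + 2) mod 8 = 6
i=5: (i + s[i]) mod n = (5 + 1) mod 8 = 6
i=6: (i + s[i]) mod n = (6 + 8) mod 8 = 6
i=7: (i + s[i]) mod n = (7 + 9) mod 8 = 0
Residues: [4, 2, 4, 5, 6, 6, 6, 0], distinct: False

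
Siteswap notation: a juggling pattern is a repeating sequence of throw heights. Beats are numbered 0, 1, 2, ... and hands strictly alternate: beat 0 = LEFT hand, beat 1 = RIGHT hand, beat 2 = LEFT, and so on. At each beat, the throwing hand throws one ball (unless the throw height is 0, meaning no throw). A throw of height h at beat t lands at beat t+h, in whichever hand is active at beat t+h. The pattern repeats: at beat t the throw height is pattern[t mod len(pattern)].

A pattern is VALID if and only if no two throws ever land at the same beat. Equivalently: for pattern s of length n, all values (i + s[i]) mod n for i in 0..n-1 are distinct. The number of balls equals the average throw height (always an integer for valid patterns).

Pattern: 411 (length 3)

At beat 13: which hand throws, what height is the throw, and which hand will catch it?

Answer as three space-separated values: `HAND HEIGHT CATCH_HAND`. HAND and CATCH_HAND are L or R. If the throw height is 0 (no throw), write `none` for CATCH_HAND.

Answer: R 1 L

Derivation:
Beat 13: 13 mod 2 = 1, so hand = R
Throw height = pattern[13 mod 3] = pattern[1] = 1
Lands at beat 13+1=14, 14 mod 2 = 0, so catch hand = L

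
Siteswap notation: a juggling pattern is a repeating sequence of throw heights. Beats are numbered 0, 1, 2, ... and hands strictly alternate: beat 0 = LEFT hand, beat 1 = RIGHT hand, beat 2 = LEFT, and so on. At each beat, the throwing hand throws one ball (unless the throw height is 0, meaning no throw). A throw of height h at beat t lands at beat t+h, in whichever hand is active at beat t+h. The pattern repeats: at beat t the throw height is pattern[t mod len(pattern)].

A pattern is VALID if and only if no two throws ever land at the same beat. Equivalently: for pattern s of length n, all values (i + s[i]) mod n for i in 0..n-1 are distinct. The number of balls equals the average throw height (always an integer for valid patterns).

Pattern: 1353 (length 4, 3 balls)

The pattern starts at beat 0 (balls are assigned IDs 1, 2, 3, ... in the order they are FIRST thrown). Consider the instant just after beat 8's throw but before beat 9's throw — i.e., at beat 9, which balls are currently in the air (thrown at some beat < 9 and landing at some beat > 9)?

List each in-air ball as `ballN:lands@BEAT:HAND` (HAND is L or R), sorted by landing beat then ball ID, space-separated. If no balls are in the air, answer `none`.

Answer: ball2:lands@10:L ball3:lands@11:R

Derivation:
Beat 0 (L): throw ball1 h=1 -> lands@1:R; in-air after throw: [b1@1:R]
Beat 1 (R): throw ball1 h=3 -> lands@4:L; in-air after throw: [b1@4:L]
Beat 2 (L): throw ball2 h=5 -> lands@7:R; in-air after throw: [b1@4:L b2@7:R]
Beat 3 (R): throw ball3 h=3 -> lands@6:L; in-air after throw: [b1@4:L b3@6:L b2@7:R]
Beat 4 (L): throw ball1 h=1 -> lands@5:R; in-air after throw: [b1@5:R b3@6:L b2@7:R]
Beat 5 (R): throw ball1 h=3 -> lands@8:L; in-air after throw: [b3@6:L b2@7:R b1@8:L]
Beat 6 (L): throw ball3 h=5 -> lands@11:R; in-air after throw: [b2@7:R b1@8:L b3@11:R]
Beat 7 (R): throw ball2 h=3 -> lands@10:L; in-air after throw: [b1@8:L b2@10:L b3@11:R]
Beat 8 (L): throw ball1 h=1 -> lands@9:R; in-air after throw: [b1@9:R b2@10:L b3@11:R]
Beat 9 (R): throw ball1 h=3 -> lands@12:L; in-air after throw: [b2@10:L b3@11:R b1@12:L]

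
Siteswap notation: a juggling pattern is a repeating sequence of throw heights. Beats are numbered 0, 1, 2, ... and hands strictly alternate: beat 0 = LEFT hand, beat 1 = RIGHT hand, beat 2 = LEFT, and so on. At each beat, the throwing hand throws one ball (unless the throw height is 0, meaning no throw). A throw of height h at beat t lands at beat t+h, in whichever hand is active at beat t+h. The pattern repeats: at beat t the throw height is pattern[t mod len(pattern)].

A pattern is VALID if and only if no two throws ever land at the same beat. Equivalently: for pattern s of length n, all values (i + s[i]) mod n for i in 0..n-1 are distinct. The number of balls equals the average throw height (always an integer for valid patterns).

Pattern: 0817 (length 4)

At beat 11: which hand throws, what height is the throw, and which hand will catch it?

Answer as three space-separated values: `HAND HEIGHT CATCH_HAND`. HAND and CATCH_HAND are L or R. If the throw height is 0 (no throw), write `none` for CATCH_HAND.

Beat 11: 11 mod 2 = 1, so hand = R
Throw height = pattern[11 mod 4] = pattern[3] = 7
Lands at beat 11+7=18, 18 mod 2 = 0, so catch hand = L

Answer: R 7 L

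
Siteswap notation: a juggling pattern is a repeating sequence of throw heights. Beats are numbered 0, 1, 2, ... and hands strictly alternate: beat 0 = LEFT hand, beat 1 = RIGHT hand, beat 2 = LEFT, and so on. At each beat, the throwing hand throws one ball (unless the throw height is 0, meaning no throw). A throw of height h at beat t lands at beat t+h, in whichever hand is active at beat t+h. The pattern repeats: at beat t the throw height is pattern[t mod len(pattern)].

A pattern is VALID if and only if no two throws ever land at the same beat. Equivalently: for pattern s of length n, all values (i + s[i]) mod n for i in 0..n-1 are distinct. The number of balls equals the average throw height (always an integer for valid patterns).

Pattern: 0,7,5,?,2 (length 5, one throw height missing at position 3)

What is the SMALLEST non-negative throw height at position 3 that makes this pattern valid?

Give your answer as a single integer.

i=0: (0 + 0) mod 5 = 0
i=1: (1 + 7) mod 5 = 3
i=2: (2 + 5) mod 5 = 2
i=3: s[i]=? (unknown)
i=4: (4 + 2) mod 5 = 1
Known residues: [0, 1, 2, 3]; need a permutation of 0..4, so missing residue r = 4
Need (3 + s) mod 5 = 4; smallest s = (4 - 3) mod 5 = 1

Answer: 1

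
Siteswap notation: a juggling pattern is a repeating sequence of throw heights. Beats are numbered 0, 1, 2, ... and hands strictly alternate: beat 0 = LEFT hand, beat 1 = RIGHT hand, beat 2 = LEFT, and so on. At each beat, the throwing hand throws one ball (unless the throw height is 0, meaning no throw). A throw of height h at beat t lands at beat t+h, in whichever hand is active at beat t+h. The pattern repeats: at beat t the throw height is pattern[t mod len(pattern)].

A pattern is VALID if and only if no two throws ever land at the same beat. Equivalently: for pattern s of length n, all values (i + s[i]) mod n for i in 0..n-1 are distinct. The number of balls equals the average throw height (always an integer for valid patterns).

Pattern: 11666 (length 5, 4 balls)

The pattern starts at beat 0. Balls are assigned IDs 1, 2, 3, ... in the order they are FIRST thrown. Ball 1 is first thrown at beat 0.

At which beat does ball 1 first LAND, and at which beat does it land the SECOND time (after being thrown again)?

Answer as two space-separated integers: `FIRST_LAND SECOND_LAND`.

Beat 0 (L): throw ball1 h=1 -> lands@1:R; in-air after throw: [b1@1:R]
Beat 1 (R): throw ball1 h=1 -> lands@2:L; in-air after throw: [b1@2:L]
Beat 2 (L): throw ball1 h=6 -> lands@8:L; in-air after throw: [b1@8:L]
Ball 1: thrown@0 h=1 -> first land @1; rethrown@1 h=1 -> second land @2

Answer: 1 2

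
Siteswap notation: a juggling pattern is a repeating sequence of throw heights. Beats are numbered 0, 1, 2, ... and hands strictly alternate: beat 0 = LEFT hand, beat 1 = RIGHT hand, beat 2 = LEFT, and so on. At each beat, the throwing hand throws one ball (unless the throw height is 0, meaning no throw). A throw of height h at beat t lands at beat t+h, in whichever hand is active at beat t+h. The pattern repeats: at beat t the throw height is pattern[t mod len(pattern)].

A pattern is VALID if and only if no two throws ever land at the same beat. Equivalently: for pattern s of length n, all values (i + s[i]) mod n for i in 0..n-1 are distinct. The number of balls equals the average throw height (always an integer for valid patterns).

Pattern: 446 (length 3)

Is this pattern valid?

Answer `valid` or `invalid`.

i=0: (i + s[i]) mod n = (0 + 4) mod 3 = 1
i=1: (i + s[i]) mod n = (1 + 4) mod 3 = 2
i=2: (i + s[i]) mod n = (2 + 6) mod 3 = 2
Residues: [1, 2, 2], distinct: False

Answer: invalid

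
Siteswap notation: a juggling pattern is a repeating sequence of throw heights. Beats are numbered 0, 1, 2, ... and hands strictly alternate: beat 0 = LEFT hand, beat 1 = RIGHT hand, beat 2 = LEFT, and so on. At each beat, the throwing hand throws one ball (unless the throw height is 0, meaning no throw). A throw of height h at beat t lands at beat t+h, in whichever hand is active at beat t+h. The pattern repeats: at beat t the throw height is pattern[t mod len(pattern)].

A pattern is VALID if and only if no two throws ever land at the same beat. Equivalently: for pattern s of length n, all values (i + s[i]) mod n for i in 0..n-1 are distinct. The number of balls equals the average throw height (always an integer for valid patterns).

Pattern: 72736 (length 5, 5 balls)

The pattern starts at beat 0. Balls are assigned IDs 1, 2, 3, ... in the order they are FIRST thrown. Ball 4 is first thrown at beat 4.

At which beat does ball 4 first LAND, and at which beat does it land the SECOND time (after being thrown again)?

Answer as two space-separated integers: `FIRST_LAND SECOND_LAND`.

Beat 0 (L): throw ball1 h=7 -> lands@7:R; in-air after throw: [b1@7:R]
Beat 1 (R): throw ball2 h=2 -> lands@3:R; in-air after throw: [b2@3:R b1@7:R]
Beat 2 (L): throw ball3 h=7 -> lands@9:R; in-air after throw: [b2@3:R b1@7:R b3@9:R]
Beat 3 (R): throw ball2 h=3 -> lands@6:L; in-air after throw: [b2@6:L b1@7:R b3@9:R]
Beat 4 (L): throw ball4 h=6 -> lands@10:L; in-air after throw: [b2@6:L b1@7:R b3@9:R b4@10:L]
Beat 5 (R): throw ball5 h=7 -> lands@12:L; in-air after throw: [b2@6:L b1@7:R b3@9:R b4@10:L b5@12:L]
Beat 6 (L): throw ball2 h=2 -> lands@8:L; in-air after throw: [b1@7:R b2@8:L b3@9:R b4@10:L b5@12:L]
Beat 7 (R): throw ball1 h=7 -> lands@14:L; in-air after throw: [b2@8:L b3@9:R b4@10:L b5@12:L b1@14:L]
Beat 8 (L): throw ball2 h=3 -> lands@11:R; in-air after throw: [b3@9:R b4@10:L b2@11:R b5@12:L b1@14:L]
Beat 9 (R): throw ball3 h=6 -> lands@15:R; in-air after throw: [b4@10:L b2@11:R b5@12:L b1@14:L b3@15:R]
Beat 10 (L): throw ball4 h=7 -> lands@17:R; in-air after throw: [b2@11:R b5@12:L b1@14:L b3@15:R b4@17:R]
Beat 11 (R): throw ball2 h=2 -> lands@13:R; in-air after throw: [b5@12:L b2@13:R b1@14:L b3@15:R b4@17:R]
Ball 4: thrown@4 h=6 -> first land @10; rethrown@10 h=7 -> second land @17

Answer: 10 17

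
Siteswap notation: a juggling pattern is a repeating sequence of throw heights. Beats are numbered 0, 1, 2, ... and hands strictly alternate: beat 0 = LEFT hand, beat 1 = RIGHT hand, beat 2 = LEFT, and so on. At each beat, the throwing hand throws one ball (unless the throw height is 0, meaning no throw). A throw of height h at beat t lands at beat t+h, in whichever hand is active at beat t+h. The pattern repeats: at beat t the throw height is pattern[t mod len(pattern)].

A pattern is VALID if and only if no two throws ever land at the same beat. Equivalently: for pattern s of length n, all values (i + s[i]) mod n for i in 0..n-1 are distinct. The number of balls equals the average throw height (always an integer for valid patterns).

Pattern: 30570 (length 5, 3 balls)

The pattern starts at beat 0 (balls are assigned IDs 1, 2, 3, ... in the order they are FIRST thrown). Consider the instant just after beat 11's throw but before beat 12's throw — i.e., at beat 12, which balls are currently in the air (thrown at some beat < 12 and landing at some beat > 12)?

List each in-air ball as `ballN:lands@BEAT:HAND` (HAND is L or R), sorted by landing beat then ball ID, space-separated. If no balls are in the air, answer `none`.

Answer: ball1:lands@13:R ball3:lands@15:R

Derivation:
Beat 0 (L): throw ball1 h=3 -> lands@3:R; in-air after throw: [b1@3:R]
Beat 2 (L): throw ball2 h=5 -> lands@7:R; in-air after throw: [b1@3:R b2@7:R]
Beat 3 (R): throw ball1 h=7 -> lands@10:L; in-air after throw: [b2@7:R b1@10:L]
Beat 5 (R): throw ball3 h=3 -> lands@8:L; in-air after throw: [b2@7:R b3@8:L b1@10:L]
Beat 7 (R): throw ball2 h=5 -> lands@12:L; in-air after throw: [b3@8:L b1@10:L b2@12:L]
Beat 8 (L): throw ball3 h=7 -> lands@15:R; in-air after throw: [b1@10:L b2@12:L b3@15:R]
Beat 10 (L): throw ball1 h=3 -> lands@13:R; in-air after throw: [b2@12:L b1@13:R b3@15:R]
Beat 12 (L): throw ball2 h=5 -> lands@17:R; in-air after throw: [b1@13:R b3@15:R b2@17:R]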